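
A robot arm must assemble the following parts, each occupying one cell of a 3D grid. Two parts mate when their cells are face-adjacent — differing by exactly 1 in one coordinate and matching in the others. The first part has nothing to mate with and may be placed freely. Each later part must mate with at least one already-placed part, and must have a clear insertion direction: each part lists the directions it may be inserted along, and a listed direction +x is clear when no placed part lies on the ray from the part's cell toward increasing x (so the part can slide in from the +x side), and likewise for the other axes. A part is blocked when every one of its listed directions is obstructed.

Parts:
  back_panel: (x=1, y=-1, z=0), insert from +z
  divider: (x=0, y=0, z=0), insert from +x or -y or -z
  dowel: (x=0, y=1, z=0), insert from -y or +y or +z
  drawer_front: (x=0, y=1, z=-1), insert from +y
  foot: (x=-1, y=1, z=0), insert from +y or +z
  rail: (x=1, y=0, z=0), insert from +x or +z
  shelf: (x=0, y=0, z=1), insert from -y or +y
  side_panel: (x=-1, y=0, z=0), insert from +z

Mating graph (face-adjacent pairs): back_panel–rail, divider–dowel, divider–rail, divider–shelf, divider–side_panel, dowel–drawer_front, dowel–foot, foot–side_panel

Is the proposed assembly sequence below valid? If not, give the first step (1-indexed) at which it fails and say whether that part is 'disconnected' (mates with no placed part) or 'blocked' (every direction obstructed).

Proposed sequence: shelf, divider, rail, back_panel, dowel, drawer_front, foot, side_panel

Valid

1. shelf@(0, 0, 1) [-y clear] — {shelf}
2. divider@(0, 0, 0) [+x clear] — {divider, shelf}
3. rail@(1, 0, 0) [+x clear] — {divider, rail, shelf}
4. back_panel@(1, -1, 0) [+z clear] — {back_panel, divider, rail, shelf}
5. dowel@(0, 1, 0) [+y clear] — {back_panel, divider, dowel, rail, shelf}
6. drawer_front@(0, 1, -1) [+y clear] — {back_panel, divider, dowel, drawer_front, rail, shelf}
7. foot@(-1, 1, 0) [+y clear] — {back_panel, divider, dowel, drawer_front, foot, rail, shelf}
8. side_panel@(-1, 0, 0) [+z clear] — {back_panel, divider, dowel, drawer_front, foot, rail, shelf, side_panel}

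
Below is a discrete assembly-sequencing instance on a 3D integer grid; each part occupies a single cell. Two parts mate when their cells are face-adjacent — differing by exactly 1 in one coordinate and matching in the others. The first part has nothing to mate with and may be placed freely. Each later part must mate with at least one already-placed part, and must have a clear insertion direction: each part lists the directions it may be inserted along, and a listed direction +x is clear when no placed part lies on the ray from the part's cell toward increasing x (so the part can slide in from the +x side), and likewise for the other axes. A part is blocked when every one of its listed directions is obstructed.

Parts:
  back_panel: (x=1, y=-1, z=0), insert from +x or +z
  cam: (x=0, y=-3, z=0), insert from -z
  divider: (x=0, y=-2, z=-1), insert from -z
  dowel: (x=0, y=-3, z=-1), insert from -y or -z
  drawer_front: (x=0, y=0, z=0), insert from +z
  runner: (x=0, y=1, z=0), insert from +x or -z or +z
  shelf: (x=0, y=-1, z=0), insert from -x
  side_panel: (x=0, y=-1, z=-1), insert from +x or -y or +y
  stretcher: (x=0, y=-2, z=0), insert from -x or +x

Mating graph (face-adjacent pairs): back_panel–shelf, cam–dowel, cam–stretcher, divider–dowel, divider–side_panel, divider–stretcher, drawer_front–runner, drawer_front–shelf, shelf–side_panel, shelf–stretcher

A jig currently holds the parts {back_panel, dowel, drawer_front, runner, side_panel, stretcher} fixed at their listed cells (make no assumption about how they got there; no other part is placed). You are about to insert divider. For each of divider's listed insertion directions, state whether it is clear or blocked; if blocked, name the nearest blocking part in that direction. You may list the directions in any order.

-z: clear

-z: ray from divider(0, -2, -1) has no placed part ⇒ clear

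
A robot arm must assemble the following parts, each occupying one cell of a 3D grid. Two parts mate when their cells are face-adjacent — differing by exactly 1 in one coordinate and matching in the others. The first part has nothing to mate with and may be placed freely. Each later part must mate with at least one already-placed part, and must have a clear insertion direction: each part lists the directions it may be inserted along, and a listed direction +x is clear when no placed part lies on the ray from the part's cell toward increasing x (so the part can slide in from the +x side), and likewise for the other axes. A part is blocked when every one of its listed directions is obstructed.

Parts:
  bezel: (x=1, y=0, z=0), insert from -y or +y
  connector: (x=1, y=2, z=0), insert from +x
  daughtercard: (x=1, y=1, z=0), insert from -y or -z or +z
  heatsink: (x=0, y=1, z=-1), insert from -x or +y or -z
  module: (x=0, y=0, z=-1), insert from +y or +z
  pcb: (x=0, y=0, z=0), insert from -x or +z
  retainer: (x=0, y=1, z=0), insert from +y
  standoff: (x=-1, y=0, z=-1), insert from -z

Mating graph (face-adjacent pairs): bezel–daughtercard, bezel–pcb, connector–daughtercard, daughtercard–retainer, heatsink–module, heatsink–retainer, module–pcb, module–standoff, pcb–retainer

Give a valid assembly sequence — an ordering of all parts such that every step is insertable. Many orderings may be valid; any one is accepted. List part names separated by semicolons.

1. standoff@(-1, 0, -1) [-z clear] — {standoff}
2. module@(0, 0, -1) [+y clear] — {module, standoff}
3. heatsink@(0, 1, -1) [-x clear] — {heatsink, module, standoff}
4. retainer@(0, 1, 0) [+y clear] — {heatsink, module, retainer, standoff}
5. pcb@(0, 0, 0) [-x clear] — {heatsink, module, pcb, retainer, standoff}
6. daughtercard@(1, 1, 0) [-y clear] — {daughtercard, heatsink, module, pcb, retainer, standoff}
7. connector@(1, 2, 0) [+x clear] — {connector, daughtercard, heatsink, module, pcb, retainer, standoff}
8. bezel@(1, 0, 0) [-y clear] — {bezel, connector, daughtercard, heatsink, module, pcb, retainer, standoff}

standoff; module; heatsink; retainer; pcb; daughtercard; connector; bezel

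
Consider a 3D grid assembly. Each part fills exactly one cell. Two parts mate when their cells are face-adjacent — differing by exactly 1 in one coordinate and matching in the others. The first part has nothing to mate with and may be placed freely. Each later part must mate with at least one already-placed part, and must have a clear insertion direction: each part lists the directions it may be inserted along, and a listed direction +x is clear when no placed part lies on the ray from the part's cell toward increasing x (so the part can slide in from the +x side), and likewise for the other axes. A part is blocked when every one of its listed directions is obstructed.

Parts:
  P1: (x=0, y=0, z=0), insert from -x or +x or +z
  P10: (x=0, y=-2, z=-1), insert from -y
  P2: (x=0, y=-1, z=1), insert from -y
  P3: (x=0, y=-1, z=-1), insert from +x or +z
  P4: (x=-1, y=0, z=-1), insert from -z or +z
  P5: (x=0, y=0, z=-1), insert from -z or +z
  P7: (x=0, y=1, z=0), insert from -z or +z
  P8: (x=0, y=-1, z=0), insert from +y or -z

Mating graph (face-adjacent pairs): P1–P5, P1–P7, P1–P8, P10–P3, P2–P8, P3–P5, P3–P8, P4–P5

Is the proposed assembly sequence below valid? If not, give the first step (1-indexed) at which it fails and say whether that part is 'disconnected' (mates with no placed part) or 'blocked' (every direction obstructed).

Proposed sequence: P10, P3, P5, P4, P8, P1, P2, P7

1. P10@(0, -2, -1) [-y clear] — {P10}
2. P3@(0, -1, -1) [+x clear] — {P10, P3}
3. P5@(0, 0, -1) [-z clear] — {P10, P3, P5}
4. P4@(-1, 0, -1) [-z clear] — {P10, P3, P4, P5}
5. P8@(0, -1, 0) [+y clear] — {P10, P3, P4, P5, P8}
6. P1@(0, 0, 0) [-x clear] — {P1, P10, P3, P4, P5, P8}
7. P2@(0, -1, 1) [-y clear] — {P1, P10, P2, P3, P4, P5, P8}
8. P7@(0, 1, 0) [-z clear] — {P1, P10, P2, P3, P4, P5, P7, P8}

Valid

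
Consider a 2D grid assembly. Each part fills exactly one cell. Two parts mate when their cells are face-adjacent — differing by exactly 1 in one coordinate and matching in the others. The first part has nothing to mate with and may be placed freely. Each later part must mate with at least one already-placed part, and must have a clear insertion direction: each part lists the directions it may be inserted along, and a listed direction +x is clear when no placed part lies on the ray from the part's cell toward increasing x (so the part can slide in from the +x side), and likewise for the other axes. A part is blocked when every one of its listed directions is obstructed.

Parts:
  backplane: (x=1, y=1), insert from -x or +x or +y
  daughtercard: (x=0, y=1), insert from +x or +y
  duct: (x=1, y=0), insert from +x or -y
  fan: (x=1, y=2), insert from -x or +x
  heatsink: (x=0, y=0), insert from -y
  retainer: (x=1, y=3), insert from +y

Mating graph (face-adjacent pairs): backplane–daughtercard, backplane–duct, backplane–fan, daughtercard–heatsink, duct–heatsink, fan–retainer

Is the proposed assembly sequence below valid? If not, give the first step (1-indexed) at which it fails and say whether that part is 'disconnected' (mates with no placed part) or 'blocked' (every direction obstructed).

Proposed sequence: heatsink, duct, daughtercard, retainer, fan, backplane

1. heatsink@(0, 0) [-y clear] — {heatsink}
2. duct@(1, 0) [+x clear] — {duct, heatsink}
3. daughtercard@(0, 1) [+x clear] — {daughtercard, duct, heatsink}
4. retainer@(1, 3) — no placed neighbour ⇒ disconnected

Invalid at step 4 (disconnected)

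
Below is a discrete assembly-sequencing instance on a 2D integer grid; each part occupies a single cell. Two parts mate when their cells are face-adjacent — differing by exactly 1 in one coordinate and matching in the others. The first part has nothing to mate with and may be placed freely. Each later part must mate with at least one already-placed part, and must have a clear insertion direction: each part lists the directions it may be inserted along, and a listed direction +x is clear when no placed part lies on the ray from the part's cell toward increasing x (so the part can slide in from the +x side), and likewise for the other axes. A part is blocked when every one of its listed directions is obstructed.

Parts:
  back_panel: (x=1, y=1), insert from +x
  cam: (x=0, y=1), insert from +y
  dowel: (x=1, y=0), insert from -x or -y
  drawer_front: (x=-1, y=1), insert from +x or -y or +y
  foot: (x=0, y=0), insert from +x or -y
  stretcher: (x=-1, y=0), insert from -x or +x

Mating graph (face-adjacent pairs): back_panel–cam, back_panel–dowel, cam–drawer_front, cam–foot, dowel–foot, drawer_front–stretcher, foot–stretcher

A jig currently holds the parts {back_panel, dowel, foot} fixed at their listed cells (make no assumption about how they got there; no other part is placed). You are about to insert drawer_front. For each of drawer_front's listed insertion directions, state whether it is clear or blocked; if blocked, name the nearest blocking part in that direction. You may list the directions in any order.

+x: blocked by back_panel; +y: clear; -y: clear

+x: nearest on ray is back_panel@(1, 1) ⇒ blocked
-y: ray from drawer_front(-1, 1) has no placed part ⇒ clear
+y: ray from drawer_front(-1, 1) has no placed part ⇒ clear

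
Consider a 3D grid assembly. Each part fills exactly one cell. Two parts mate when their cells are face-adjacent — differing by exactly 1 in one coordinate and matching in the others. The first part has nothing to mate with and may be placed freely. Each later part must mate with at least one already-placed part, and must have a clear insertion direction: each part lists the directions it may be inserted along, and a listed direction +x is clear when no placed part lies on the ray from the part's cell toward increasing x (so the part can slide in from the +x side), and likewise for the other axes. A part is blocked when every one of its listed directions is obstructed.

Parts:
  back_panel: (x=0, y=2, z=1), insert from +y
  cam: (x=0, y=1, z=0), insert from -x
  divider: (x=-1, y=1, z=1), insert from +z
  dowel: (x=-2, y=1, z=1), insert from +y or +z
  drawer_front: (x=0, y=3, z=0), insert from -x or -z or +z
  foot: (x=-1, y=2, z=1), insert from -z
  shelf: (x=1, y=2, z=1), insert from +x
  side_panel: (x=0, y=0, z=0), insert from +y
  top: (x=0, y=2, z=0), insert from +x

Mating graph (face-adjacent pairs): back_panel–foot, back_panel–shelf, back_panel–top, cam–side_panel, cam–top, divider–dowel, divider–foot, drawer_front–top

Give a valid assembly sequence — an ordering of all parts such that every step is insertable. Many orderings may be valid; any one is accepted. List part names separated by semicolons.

1. side_panel@(0, 0, 0) [+y clear] — {side_panel}
2. cam@(0, 1, 0) [-x clear] — {cam, side_panel}
3. top@(0, 2, 0) [+x clear] — {cam, side_panel, top}
4. drawer_front@(0, 3, 0) [-x clear] — {cam, drawer_front, side_panel, top}
5. back_panel@(0, 2, 1) [+y clear] — {back_panel, cam, drawer_front, side_panel, top}
6. foot@(-1, 2, 1) [-z clear] — {back_panel, cam, drawer_front, foot, side_panel, top}
7. divider@(-1, 1, 1) [+z clear] — {back_panel, cam, divider, drawer_front, foot, side_panel, top}
8. dowel@(-2, 1, 1) [+y clear] — {back_panel, cam, divider, dowel, drawer_front, foot, side_panel, top}
9. shelf@(1, 2, 1) [+x clear] — {back_panel, cam, divider, dowel, drawer_front, foot, shelf, side_panel, top}

side_panel; cam; top; drawer_front; back_panel; foot; divider; dowel; shelf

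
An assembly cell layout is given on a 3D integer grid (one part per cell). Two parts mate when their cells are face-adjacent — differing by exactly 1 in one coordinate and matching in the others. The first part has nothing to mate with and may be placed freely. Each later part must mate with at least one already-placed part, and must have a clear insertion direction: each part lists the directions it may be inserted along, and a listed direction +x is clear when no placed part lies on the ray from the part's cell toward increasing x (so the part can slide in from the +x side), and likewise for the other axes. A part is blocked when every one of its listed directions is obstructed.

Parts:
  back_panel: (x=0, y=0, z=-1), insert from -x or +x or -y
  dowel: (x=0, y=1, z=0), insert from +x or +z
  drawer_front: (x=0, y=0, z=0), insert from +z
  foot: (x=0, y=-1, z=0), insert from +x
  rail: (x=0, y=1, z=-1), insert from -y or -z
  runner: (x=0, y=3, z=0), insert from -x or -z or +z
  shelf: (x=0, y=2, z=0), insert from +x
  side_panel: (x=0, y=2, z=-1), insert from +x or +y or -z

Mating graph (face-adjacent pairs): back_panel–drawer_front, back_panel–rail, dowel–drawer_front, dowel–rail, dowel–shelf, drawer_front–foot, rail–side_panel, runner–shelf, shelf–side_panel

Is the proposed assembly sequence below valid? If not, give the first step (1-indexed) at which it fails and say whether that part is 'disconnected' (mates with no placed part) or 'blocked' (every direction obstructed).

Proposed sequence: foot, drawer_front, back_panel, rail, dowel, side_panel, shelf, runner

Valid

1. foot@(0, -1, 0) [+x clear] — {foot}
2. drawer_front@(0, 0, 0) [+z clear] — {drawer_front, foot}
3. back_panel@(0, 0, -1) [-x clear] — {back_panel, drawer_front, foot}
4. rail@(0, 1, -1) [-z clear] — {back_panel, drawer_front, foot, rail}
5. dowel@(0, 1, 0) [+x clear] — {back_panel, dowel, drawer_front, foot, rail}
6. side_panel@(0, 2, -1) [+x clear] — {back_panel, dowel, drawer_front, foot, rail, side_panel}
7. shelf@(0, 2, 0) [+x clear] — {back_panel, dowel, drawer_front, foot, rail, shelf, side_panel}
8. runner@(0, 3, 0) [-x clear] — {back_panel, dowel, drawer_front, foot, rail, runner, shelf, side_panel}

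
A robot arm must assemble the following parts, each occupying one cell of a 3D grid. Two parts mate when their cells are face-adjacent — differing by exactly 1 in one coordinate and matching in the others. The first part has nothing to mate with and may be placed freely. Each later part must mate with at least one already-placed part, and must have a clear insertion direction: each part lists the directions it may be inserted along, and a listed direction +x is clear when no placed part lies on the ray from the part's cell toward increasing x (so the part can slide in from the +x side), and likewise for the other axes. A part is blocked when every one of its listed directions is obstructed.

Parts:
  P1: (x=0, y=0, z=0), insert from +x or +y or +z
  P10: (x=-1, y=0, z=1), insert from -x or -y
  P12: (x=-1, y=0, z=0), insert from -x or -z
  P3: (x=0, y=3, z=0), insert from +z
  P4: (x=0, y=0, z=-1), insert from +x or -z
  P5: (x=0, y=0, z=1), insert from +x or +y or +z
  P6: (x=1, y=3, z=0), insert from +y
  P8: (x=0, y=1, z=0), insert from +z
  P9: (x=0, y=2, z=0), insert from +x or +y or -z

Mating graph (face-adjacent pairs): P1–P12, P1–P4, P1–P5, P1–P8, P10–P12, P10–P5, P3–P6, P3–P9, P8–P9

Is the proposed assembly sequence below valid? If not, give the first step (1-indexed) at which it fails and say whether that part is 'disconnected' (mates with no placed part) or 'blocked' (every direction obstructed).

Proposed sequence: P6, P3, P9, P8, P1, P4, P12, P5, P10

1. P6@(1, 3, 0) [+y clear] — {P6}
2. P3@(0, 3, 0) [+z clear] — {P3, P6}
3. P9@(0, 2, 0) [+x clear] — {P3, P6, P9}
4. P8@(0, 1, 0) [+z clear] — {P3, P6, P8, P9}
5. P1@(0, 0, 0) [+x clear] — {P1, P3, P6, P8, P9}
6. P4@(0, 0, -1) [+x clear] — {P1, P3, P4, P6, P8, P9}
7. P12@(-1, 0, 0) [-x clear] — {P1, P12, P3, P4, P6, P8, P9}
8. P5@(0, 0, 1) [+x clear] — {P1, P12, P3, P4, P5, P6, P8, P9}
9. P10@(-1, 0, 1) [-x clear] — {P1, P10, P12, P3, P4, P5, P6, P8, P9}

Valid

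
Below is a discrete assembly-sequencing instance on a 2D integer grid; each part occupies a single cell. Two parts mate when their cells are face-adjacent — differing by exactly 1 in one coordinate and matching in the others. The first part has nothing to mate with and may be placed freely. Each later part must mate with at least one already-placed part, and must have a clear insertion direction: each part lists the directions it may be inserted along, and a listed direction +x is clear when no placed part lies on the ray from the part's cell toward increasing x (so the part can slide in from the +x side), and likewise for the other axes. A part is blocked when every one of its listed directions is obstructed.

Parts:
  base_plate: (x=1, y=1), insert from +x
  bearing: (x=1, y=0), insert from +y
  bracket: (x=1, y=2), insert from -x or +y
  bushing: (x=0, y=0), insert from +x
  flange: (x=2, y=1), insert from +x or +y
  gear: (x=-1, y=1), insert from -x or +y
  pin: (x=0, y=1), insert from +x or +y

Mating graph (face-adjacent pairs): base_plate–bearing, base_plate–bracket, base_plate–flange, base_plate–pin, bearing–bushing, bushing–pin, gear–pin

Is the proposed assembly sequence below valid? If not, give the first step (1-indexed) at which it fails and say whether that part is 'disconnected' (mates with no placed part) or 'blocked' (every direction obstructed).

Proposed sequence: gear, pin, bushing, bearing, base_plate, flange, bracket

Valid

1. gear@(-1, 1) [-x clear] — {gear}
2. pin@(0, 1) [+x clear] — {gear, pin}
3. bushing@(0, 0) [+x clear] — {bushing, gear, pin}
4. bearing@(1, 0) [+y clear] — {bearing, bushing, gear, pin}
5. base_plate@(1, 1) [+x clear] — {base_plate, bearing, bushing, gear, pin}
6. flange@(2, 1) [+x clear] — {base_plate, bearing, bushing, flange, gear, pin}
7. bracket@(1, 2) [-x clear] — {base_plate, bearing, bracket, bushing, flange, gear, pin}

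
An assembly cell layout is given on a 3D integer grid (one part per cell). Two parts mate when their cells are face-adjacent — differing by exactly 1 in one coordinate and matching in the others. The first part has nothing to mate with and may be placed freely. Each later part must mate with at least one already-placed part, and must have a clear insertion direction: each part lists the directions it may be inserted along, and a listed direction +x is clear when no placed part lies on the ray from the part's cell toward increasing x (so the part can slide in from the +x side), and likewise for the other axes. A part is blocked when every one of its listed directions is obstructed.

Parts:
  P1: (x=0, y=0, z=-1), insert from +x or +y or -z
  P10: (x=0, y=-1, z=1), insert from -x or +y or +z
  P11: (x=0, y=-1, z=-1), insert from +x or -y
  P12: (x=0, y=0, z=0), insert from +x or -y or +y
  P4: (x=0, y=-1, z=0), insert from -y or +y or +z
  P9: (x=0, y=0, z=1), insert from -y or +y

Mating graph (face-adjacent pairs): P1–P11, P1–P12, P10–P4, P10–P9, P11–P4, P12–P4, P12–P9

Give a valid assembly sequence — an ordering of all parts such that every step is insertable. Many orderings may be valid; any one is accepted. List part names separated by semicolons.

1. P1@(0, 0, -1) [+x clear] — {P1}
2. P12@(0, 0, 0) [+x clear] — {P1, P12}
3. P9@(0, 0, 1) [-y clear] — {P1, P12, P9}
4. P10@(0, -1, 1) [-x clear] — {P1, P10, P12, P9}
5. P4@(0, -1, 0) [-y clear] — {P1, P10, P12, P4, P9}
6. P11@(0, -1, -1) [+x clear] — {P1, P10, P11, P12, P4, P9}

P1; P12; P9; P10; P4; P11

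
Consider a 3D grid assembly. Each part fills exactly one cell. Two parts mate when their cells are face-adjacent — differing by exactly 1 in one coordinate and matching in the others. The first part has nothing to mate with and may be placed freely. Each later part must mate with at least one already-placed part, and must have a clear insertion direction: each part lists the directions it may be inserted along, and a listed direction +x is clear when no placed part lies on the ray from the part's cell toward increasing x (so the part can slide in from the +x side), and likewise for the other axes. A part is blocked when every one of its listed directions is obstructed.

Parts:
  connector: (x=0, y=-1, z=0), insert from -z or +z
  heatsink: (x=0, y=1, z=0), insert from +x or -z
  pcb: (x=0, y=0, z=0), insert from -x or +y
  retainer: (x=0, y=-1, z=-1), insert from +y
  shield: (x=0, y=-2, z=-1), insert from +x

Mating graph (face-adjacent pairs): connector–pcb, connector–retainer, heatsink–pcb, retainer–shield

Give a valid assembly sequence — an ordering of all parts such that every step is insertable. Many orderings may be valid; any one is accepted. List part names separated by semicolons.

1. connector@(0, -1, 0) [-z clear] — {connector}
2. pcb@(0, 0, 0) [-x clear] — {connector, pcb}
3. heatsink@(0, 1, 0) [+x clear] — {connector, heatsink, pcb}
4. retainer@(0, -1, -1) [+y clear] — {connector, heatsink, pcb, retainer}
5. shield@(0, -2, -1) [+x clear] — {connector, heatsink, pcb, retainer, shield}

connector; pcb; heatsink; retainer; shield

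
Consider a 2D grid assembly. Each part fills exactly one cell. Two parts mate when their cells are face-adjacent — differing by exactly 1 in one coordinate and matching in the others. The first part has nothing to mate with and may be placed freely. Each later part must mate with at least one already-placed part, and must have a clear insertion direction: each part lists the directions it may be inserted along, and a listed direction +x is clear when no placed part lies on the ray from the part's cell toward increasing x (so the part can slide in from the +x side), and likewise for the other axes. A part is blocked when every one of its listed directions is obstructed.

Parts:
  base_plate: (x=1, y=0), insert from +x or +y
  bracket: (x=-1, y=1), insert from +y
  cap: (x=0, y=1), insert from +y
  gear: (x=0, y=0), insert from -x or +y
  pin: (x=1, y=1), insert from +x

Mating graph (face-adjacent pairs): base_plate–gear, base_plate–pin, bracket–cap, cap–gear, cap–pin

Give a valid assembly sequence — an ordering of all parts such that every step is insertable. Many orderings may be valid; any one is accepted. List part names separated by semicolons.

cap; bracket; pin; base_plate; gear

1. cap@(0, 1) [+y clear] — {cap}
2. bracket@(-1, 1) [+y clear] — {bracket, cap}
3. pin@(1, 1) [+x clear] — {bracket, cap, pin}
4. base_plate@(1, 0) [+x clear] — {base_plate, bracket, cap, pin}
5. gear@(0, 0) [-x clear] — {base_plate, bracket, cap, gear, pin}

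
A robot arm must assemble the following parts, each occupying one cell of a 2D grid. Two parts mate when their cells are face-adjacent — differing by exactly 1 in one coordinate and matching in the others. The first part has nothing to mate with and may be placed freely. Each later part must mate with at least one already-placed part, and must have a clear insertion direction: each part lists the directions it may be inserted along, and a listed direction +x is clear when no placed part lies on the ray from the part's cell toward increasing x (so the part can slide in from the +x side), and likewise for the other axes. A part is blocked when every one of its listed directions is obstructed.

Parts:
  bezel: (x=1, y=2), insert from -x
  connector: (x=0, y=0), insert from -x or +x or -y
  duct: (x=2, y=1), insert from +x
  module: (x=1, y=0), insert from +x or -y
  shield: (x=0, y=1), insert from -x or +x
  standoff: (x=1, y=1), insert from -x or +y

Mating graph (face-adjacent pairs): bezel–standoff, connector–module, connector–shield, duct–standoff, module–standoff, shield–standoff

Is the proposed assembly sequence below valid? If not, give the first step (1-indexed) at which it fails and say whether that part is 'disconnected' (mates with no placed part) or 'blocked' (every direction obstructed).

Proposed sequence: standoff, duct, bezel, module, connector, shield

1. standoff@(1, 1) [-x clear] — {standoff}
2. duct@(2, 1) [+x clear] — {duct, standoff}
3. bezel@(1, 2) [-x clear] — {bezel, duct, standoff}
4. module@(1, 0) [+x clear] — {bezel, duct, module, standoff}
5. connector@(0, 0) [-x clear] — {bezel, connector, duct, module, standoff}
6. shield@(0, 1) [-x clear] — {bezel, connector, duct, module, shield, standoff}

Valid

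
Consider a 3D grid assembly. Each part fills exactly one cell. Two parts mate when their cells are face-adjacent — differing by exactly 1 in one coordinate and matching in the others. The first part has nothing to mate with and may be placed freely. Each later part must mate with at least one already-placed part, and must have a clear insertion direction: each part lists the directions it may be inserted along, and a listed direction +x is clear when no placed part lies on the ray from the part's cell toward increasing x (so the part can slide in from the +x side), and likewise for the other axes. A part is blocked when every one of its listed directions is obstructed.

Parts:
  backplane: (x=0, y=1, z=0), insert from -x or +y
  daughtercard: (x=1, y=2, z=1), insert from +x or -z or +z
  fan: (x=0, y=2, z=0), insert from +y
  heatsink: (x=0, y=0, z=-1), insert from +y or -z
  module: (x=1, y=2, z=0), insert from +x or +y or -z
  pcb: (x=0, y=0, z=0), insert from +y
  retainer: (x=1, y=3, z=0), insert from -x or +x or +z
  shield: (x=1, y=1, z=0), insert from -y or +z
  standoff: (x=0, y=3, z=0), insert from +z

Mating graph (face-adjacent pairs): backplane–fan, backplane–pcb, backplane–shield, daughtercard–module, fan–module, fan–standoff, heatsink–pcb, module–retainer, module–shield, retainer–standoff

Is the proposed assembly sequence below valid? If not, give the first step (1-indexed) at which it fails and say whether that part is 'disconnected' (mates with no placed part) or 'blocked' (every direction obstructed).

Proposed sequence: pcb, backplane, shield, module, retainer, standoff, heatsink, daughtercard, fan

Invalid at step 9 (blocked)

1. pcb@(0, 0, 0) [+y clear] — {pcb}
2. backplane@(0, 1, 0) [-x clear] — {backplane, pcb}
3. shield@(1, 1, 0) [-y clear] — {backplane, pcb, shield}
4. module@(1, 2, 0) [+x clear] — {backplane, module, pcb, shield}
5. retainer@(1, 3, 0) [-x clear] — {backplane, module, pcb, retainer, shield}
6. standoff@(0, 3, 0) [+z clear] — {backplane, module, pcb, retainer, shield, standoff}
7. heatsink@(0, 0, -1) [+y clear] — {backplane, heatsink, module, pcb, retainer, shield, standoff}
8. daughtercard@(1, 2, 1) [+x clear] — {backplane, daughtercard, heatsink, module, pcb, retainer, shield, standoff}
9. fan@(0, 2, 0) — +y all obstructed ⇒ blocked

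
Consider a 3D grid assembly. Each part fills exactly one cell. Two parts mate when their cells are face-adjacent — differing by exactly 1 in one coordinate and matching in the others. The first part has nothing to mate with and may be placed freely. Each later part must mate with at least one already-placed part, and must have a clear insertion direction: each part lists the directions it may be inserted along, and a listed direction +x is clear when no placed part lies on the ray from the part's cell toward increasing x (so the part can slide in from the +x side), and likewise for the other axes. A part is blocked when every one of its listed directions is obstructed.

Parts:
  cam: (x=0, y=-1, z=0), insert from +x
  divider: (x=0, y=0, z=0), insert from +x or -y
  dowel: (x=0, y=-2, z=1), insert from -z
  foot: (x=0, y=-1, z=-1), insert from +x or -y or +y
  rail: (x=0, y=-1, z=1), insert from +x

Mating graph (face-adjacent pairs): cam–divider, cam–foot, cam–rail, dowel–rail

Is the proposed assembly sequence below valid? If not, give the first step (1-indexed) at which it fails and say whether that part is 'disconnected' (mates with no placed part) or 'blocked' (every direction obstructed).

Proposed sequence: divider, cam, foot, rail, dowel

1. divider@(0, 0, 0) [+x clear] — {divider}
2. cam@(0, -1, 0) [+x clear] — {cam, divider}
3. foot@(0, -1, -1) [+x clear] — {cam, divider, foot}
4. rail@(0, -1, 1) [+x clear] — {cam, divider, foot, rail}
5. dowel@(0, -2, 1) [-z clear] — {cam, divider, dowel, foot, rail}

Valid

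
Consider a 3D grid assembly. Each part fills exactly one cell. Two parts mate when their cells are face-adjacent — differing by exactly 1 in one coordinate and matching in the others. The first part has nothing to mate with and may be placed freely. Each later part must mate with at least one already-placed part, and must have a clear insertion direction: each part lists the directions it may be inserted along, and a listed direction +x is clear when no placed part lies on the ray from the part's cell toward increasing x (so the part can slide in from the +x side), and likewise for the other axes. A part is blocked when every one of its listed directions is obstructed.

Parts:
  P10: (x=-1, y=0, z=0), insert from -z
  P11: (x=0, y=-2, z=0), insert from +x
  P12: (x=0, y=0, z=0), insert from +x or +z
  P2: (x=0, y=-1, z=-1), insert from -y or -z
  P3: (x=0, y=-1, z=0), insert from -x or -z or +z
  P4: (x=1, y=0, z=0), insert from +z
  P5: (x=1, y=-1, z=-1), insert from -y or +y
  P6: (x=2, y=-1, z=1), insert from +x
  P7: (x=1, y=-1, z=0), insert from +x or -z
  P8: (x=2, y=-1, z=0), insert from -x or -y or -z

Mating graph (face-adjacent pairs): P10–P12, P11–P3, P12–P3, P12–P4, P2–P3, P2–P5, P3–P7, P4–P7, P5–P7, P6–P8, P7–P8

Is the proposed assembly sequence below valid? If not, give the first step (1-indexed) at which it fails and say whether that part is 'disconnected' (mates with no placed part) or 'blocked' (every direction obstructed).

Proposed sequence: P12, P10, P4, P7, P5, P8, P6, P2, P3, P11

1. P12@(0, 0, 0) [+x clear] — {P12}
2. P10@(-1, 0, 0) [-z clear] — {P10, P12}
3. P4@(1, 0, 0) [+z clear] — {P10, P12, P4}
4. P7@(1, -1, 0) [+x clear] — {P10, P12, P4, P7}
5. P5@(1, -1, -1) [-y clear] — {P10, P12, P4, P5, P7}
6. P8@(2, -1, 0) [-y clear] — {P10, P12, P4, P5, P7, P8}
7. P6@(2, -1, 1) [+x clear] — {P10, P12, P4, P5, P6, P7, P8}
8. P2@(0, -1, -1) [-y clear] — {P10, P12, P2, P4, P5, P6, P7, P8}
9. P3@(0, -1, 0) [-x clear] — {P10, P12, P2, P3, P4, P5, P6, P7, P8}
10. P11@(0, -2, 0) [+x clear] — {P10, P11, P12, P2, P3, P4, P5, P6, P7, P8}

Valid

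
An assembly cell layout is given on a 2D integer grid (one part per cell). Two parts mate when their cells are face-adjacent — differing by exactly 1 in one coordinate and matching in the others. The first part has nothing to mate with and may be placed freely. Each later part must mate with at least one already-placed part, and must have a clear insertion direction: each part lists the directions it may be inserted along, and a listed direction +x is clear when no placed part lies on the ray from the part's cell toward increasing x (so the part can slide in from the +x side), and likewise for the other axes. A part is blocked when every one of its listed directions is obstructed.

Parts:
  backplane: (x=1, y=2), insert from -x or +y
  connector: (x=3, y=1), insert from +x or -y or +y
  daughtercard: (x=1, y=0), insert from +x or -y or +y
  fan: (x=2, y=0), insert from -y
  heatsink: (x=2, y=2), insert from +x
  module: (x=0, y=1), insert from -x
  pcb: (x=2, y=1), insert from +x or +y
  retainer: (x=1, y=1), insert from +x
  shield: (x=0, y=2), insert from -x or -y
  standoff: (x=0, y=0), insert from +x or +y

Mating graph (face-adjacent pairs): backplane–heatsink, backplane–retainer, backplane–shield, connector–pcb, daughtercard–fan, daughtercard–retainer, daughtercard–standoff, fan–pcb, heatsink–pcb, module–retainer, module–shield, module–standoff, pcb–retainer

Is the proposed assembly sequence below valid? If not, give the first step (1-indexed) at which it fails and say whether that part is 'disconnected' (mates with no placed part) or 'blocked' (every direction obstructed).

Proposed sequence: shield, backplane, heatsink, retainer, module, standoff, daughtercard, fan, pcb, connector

1. shield@(0, 2) [-x clear] — {shield}
2. backplane@(1, 2) [+y clear] — {backplane, shield}
3. heatsink@(2, 2) [+x clear] — {backplane, heatsink, shield}
4. retainer@(1, 1) [+x clear] — {backplane, heatsink, retainer, shield}
5. module@(0, 1) [-x clear] — {backplane, heatsink, module, retainer, shield}
6. standoff@(0, 0) [+x clear] — {backplane, heatsink, module, retainer, shield, standoff}
7. daughtercard@(1, 0) [+x clear] — {backplane, daughtercard, heatsink, module, retainer, shield, standoff}
8. fan@(2, 0) [-y clear] — {backplane, daughtercard, fan, heatsink, module, retainer, shield, standoff}
9. pcb@(2, 1) [+x clear] — {backplane, daughtercard, fan, heatsink, module, pcb, retainer, shield, standoff}
10. connector@(3, 1) [+x clear] — {backplane, connector, daughtercard, fan, heatsink, module, pcb, retainer, shield, standoff}

Valid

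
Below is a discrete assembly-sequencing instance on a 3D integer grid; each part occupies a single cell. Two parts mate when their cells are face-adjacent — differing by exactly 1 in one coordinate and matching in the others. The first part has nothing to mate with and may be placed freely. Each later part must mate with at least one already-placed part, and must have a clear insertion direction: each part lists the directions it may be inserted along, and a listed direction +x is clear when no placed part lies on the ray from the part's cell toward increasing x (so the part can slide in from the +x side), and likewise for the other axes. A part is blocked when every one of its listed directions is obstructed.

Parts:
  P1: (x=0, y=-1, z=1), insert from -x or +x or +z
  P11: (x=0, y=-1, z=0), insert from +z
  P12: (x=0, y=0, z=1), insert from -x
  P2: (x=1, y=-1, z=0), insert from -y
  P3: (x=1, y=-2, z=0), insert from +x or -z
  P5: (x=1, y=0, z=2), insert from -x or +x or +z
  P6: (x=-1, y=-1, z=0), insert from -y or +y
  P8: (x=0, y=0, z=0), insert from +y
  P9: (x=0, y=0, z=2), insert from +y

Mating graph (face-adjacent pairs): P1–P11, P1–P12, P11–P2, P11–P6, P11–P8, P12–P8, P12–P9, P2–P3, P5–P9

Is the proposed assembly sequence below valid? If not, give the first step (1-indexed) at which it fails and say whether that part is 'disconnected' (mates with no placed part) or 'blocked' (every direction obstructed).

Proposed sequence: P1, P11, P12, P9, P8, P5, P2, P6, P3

Invalid at step 2 (blocked)

1. P1@(0, -1, 1) [-x clear] — {P1}
2. P11@(0, -1, 0) — +z all obstructed ⇒ blocked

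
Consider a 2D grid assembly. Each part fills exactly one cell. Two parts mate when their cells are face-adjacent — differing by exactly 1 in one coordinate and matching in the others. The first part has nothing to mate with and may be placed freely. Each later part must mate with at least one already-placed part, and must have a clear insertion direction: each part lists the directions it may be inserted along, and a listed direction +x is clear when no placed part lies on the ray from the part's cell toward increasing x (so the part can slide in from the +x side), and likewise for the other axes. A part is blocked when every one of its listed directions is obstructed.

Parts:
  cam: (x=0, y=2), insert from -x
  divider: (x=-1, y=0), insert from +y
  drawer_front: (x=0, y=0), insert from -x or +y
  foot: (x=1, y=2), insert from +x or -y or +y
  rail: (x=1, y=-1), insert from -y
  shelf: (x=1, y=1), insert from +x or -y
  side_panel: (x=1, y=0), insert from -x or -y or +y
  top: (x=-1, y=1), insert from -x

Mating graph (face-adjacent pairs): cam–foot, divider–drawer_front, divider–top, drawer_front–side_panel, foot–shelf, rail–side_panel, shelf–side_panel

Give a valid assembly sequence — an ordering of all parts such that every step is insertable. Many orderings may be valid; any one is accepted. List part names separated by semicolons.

rail; side_panel; shelf; foot; cam; drawer_front; divider; top

1. rail@(1, -1) [-y clear] — {rail}
2. side_panel@(1, 0) [-x clear] — {rail, side_panel}
3. shelf@(1, 1) [+x clear] — {rail, shelf, side_panel}
4. foot@(1, 2) [+x clear] — {foot, rail, shelf, side_panel}
5. cam@(0, 2) [-x clear] — {cam, foot, rail, shelf, side_panel}
6. drawer_front@(0, 0) [-x clear] — {cam, drawer_front, foot, rail, shelf, side_panel}
7. divider@(-1, 0) [+y clear] — {cam, divider, drawer_front, foot, rail, shelf, side_panel}
8. top@(-1, 1) [-x clear] — {cam, divider, drawer_front, foot, rail, shelf, side_panel, top}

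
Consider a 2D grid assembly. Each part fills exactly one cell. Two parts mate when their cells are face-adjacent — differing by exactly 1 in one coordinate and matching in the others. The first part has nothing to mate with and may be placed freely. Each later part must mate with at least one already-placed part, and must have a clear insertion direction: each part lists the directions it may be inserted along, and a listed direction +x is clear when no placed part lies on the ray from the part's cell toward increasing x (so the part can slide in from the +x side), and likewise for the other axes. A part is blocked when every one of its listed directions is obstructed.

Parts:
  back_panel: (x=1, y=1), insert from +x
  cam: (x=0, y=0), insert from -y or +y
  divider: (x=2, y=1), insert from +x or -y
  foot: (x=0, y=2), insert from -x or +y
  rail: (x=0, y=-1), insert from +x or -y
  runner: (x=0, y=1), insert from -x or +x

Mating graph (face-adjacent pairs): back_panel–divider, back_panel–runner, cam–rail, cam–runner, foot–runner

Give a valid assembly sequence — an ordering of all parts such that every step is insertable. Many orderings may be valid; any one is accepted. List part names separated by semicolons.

rail; cam; runner; back_panel; foot; divider

1. rail@(0, -1) [+x clear] — {rail}
2. cam@(0, 0) [+y clear] — {cam, rail}
3. runner@(0, 1) [-x clear] — {cam, rail, runner}
4. back_panel@(1, 1) [+x clear] — {back_panel, cam, rail, runner}
5. foot@(0, 2) [-x clear] — {back_panel, cam, foot, rail, runner}
6. divider@(2, 1) [+x clear] — {back_panel, cam, divider, foot, rail, runner}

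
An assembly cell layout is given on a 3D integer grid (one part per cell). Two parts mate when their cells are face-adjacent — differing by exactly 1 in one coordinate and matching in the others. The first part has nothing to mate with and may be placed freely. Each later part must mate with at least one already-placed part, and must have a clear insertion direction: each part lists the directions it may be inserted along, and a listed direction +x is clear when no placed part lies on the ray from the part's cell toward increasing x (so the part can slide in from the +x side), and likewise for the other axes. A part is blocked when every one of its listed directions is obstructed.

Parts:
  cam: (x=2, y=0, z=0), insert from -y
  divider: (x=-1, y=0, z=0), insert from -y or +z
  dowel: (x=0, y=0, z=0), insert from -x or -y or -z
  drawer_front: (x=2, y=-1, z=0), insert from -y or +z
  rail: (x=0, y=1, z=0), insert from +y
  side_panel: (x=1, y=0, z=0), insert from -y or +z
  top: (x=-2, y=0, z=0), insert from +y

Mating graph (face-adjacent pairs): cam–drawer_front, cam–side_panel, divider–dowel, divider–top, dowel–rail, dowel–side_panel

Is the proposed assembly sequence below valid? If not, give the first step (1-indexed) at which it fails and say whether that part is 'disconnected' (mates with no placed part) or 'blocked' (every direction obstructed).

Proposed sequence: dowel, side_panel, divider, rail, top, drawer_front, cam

1. dowel@(0, 0, 0) [-x clear] — {dowel}
2. side_panel@(1, 0, 0) [-y clear] — {dowel, side_panel}
3. divider@(-1, 0, 0) [-y clear] — {divider, dowel, side_panel}
4. rail@(0, 1, 0) [+y clear] — {divider, dowel, rail, side_panel}
5. top@(-2, 0, 0) [+y clear] — {divider, dowel, rail, side_panel, top}
6. drawer_front@(2, -1, 0) — no placed neighbour ⇒ disconnected

Invalid at step 6 (disconnected)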